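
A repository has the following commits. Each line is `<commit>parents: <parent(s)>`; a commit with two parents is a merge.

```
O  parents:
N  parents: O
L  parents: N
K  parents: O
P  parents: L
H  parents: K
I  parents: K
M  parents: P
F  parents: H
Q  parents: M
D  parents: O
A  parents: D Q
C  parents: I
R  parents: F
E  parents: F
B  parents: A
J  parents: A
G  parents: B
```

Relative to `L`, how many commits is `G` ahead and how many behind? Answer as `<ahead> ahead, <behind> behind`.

7 ahead, 0 behind

Reachable from G: {A, B, D, G, L, M, N, O, P, Q}.
Reachable from L: {L, N, O}.
Only in G's history (ahead): {A, B, D, G, M, P, Q} — 7.
Only in L's history (behind): {} — 0.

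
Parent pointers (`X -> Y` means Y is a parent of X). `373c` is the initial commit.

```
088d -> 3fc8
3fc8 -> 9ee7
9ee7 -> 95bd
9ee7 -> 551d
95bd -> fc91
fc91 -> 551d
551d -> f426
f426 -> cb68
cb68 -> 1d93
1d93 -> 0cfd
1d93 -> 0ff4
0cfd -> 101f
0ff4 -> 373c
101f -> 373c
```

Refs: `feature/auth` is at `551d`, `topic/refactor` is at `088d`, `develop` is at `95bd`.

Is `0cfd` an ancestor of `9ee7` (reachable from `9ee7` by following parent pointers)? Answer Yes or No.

Ancestors of 9ee7 (commits reachable by following parents): {0cfd, 0ff4, 101f, 1d93, 373c, 551d, 95bd, 9ee7, cb68, f426, fc91}.
0cfd is in that set, so it is an ancestor of 9ee7.

Yes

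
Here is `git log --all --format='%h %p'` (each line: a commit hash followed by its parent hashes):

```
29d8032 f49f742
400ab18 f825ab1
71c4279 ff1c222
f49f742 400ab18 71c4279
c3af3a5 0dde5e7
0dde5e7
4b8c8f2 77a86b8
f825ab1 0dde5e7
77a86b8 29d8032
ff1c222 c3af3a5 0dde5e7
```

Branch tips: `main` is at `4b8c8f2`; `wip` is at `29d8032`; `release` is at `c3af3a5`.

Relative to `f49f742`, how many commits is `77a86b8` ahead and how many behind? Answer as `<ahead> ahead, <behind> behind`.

2 ahead, 0 behind

Reachable from 77a86b8: {0dde5e7, 29d8032, 400ab18, 71c4279, 77a86b8, c3af3a5, f49f742, f825ab1, ff1c222}.
Reachable from f49f742: {0dde5e7, 400ab18, 71c4279, c3af3a5, f49f742, f825ab1, ff1c222}.
Only in 77a86b8's history (ahead): {29d8032, 77a86b8} — 2.
Only in f49f742's history (behind): {} — 0.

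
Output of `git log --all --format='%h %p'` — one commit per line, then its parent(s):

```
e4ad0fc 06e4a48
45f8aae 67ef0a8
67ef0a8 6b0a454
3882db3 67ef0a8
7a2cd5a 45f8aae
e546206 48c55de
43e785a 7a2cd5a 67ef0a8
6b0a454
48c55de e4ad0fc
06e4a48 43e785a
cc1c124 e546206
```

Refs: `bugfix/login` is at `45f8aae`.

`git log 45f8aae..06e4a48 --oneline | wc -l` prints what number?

Reachable from 06e4a48: {06e4a48, 43e785a, 45f8aae, 67ef0a8, 6b0a454, 7a2cd5a}.
Reachable from 45f8aae: {45f8aae, 67ef0a8, 6b0a454}.
In 06e4a48's history but not 45f8aae's: {06e4a48, 43e785a, 7a2cd5a} — 3 commits.

3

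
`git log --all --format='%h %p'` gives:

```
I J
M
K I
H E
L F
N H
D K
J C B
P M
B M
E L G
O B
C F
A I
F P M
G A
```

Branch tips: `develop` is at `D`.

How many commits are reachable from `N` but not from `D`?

Reachable from N: {A, B, C, E, F, G, H, I, J, L, M, N, P}.
Reachable from D: {B, C, D, F, I, J, K, M, P}.
In N's history but not D's: {A, E, G, H, L, N} — 6 commits.

6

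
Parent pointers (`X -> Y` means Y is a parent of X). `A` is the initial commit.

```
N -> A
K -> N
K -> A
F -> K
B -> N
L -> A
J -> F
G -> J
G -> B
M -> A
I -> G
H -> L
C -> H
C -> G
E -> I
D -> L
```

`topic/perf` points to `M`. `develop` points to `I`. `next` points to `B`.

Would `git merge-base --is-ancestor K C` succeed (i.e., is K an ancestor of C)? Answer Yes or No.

Yes

Ancestors of C (commits reachable by following parents): {A, B, C, F, G, H, J, K, L, N}.
K is in that set, so it is an ancestor of C.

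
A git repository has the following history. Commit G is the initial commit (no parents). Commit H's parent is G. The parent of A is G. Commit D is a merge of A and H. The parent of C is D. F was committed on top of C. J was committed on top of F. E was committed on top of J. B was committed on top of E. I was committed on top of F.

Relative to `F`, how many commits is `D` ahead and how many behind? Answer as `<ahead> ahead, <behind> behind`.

Reachable from D: {A, D, G, H}.
Reachable from F: {A, C, D, F, G, H}.
Only in D's history (ahead): {} — 0.
Only in F's history (behind): {C, F} — 2.

0 ahead, 2 behind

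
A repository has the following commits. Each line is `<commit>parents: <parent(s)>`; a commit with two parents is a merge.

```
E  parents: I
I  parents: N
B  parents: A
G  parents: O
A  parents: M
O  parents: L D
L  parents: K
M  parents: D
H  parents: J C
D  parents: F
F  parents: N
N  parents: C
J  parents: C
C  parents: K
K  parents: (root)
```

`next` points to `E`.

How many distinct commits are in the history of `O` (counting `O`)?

Walking parent pointers from O: reachable set = {C, D, F, K, L, N, O}.
That is 7 commits.

7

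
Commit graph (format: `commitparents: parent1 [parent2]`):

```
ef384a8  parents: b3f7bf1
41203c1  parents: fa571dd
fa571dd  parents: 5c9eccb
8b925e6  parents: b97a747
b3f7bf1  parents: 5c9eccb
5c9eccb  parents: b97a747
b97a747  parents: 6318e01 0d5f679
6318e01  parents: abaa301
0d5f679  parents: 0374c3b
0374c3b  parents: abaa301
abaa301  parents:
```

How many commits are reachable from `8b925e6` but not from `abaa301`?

Reachable from 8b925e6: {0374c3b, 0d5f679, 6318e01, 8b925e6, abaa301, b97a747}.
Reachable from abaa301: {abaa301}.
In 8b925e6's history but not abaa301's: {0374c3b, 0d5f679, 6318e01, 8b925e6, b97a747} — 5 commits.

5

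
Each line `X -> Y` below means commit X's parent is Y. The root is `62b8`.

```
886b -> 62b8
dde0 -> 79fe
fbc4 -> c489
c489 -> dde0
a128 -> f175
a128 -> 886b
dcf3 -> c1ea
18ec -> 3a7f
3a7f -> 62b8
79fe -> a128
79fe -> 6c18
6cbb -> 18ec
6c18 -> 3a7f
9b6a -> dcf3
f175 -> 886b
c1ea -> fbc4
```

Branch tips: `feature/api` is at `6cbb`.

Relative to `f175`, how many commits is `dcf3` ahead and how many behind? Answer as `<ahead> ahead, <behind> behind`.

Reachable from dcf3: {3a7f, 62b8, 6c18, 79fe, 886b, a128, c1ea, c489, dcf3, dde0, f175, fbc4}.
Reachable from f175: {62b8, 886b, f175}.
Only in dcf3's history (ahead): {3a7f, 6c18, 79fe, a128, c1ea, c489, dcf3, dde0, fbc4} — 9.
Only in f175's history (behind): {} — 0.

9 ahead, 0 behind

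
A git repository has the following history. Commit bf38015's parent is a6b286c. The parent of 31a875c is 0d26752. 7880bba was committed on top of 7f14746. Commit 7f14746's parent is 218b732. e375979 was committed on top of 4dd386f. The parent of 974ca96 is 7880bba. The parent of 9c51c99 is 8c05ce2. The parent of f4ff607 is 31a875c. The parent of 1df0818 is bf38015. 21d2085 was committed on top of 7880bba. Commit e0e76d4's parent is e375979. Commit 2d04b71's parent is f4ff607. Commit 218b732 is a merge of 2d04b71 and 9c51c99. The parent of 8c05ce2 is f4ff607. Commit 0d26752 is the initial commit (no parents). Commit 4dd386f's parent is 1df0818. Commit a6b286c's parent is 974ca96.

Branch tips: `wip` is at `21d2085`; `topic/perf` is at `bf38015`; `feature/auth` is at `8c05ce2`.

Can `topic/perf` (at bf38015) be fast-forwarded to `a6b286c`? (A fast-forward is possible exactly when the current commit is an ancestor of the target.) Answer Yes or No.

A fast-forward from bf38015 to a6b286c is possible iff bf38015 is an ancestor of a6b286c.
Ancestors of a6b286c: {0d26752, 218b732, 2d04b71, 31a875c, 7880bba, 7f14746, 8c05ce2, 974ca96, 9c51c99, a6b286c, f4ff607}.
bf38015 is not among them, so fast-forward is not possible.

No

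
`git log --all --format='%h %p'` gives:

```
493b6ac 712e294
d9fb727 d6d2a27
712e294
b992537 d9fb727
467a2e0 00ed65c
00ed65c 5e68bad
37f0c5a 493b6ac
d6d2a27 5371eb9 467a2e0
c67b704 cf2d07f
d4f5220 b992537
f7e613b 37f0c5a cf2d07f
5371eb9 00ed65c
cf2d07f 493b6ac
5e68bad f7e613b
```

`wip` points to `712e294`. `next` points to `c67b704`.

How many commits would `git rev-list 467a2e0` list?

8

Walking parent pointers from 467a2e0: reachable set = {00ed65c, 37f0c5a, 467a2e0, 493b6ac, 5e68bad, 712e294, cf2d07f, f7e613b}.
That is 8 commits.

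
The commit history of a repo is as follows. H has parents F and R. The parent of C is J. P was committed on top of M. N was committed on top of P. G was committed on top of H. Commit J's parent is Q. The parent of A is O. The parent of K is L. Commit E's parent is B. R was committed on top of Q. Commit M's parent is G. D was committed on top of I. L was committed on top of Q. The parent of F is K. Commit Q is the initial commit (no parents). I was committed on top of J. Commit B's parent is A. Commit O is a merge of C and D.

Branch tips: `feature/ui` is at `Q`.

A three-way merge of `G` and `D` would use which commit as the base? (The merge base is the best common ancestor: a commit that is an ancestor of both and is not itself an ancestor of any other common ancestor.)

Q

Ancestors of G: {F, G, H, K, L, Q, R}.
Ancestors of D: {D, I, J, Q}.
Common ancestors: {Q}.
The only common ancestor is Q, so it is the merge base.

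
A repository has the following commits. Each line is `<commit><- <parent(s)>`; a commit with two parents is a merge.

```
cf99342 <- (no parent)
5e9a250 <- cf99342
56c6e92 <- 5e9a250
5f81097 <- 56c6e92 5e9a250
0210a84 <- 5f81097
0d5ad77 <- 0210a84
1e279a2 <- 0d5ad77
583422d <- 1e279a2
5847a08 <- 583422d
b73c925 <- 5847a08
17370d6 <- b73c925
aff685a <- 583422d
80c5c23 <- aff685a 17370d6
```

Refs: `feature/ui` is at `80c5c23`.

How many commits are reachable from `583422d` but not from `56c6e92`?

5

Reachable from 583422d: {0210a84, 0d5ad77, 1e279a2, 56c6e92, 583422d, 5e9a250, 5f81097, cf99342}.
Reachable from 56c6e92: {56c6e92, 5e9a250, cf99342}.
In 583422d's history but not 56c6e92's: {0210a84, 0d5ad77, 1e279a2, 583422d, 5f81097} — 5 commits.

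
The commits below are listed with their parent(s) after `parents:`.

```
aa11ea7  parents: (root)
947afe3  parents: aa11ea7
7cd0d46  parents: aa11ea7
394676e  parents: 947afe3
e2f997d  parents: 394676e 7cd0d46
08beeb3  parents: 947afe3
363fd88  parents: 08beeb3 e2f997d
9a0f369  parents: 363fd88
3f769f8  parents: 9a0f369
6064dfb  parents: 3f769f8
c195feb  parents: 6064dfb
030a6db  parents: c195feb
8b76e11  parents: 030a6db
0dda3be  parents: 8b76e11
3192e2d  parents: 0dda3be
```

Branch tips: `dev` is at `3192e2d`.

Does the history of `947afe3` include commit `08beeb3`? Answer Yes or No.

Ancestors of 947afe3: {947afe3, aa11ea7}.
08beeb3 is not in that set, so it is not an ancestor of 947afe3.

No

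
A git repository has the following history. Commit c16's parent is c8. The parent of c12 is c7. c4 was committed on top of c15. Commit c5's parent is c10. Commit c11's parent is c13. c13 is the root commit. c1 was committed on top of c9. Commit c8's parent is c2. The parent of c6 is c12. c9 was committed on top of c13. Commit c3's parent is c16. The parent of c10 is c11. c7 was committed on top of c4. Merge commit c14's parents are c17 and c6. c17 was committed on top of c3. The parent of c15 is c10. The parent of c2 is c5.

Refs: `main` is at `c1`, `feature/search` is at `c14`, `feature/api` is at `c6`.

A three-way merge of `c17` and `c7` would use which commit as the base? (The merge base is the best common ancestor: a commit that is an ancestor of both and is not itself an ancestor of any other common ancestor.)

Ancestors of c17: {c10, c11, c13, c16, c17, c2, c3, c5, c8}.
Ancestors of c7: {c10, c11, c13, c15, c4, c7}.
Common ancestors: {c10, c11, c13}.
Among these, c10 is not an ancestor of any other common ancestor — it is the merge base.

c10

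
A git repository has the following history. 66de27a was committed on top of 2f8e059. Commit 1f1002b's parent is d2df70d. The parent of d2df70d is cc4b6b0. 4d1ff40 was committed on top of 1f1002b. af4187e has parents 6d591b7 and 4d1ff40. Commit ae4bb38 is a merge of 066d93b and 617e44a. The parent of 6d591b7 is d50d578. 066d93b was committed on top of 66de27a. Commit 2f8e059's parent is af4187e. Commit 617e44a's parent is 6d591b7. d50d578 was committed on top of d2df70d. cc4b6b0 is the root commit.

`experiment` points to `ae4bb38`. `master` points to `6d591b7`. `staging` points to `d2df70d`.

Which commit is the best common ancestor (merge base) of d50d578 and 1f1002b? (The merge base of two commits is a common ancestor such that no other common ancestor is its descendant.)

Ancestors of d50d578: {cc4b6b0, d2df70d, d50d578}.
Ancestors of 1f1002b: {1f1002b, cc4b6b0, d2df70d}.
Common ancestors: {cc4b6b0, d2df70d}.
Among these, d2df70d is not an ancestor of any other common ancestor — it is the merge base.

d2df70d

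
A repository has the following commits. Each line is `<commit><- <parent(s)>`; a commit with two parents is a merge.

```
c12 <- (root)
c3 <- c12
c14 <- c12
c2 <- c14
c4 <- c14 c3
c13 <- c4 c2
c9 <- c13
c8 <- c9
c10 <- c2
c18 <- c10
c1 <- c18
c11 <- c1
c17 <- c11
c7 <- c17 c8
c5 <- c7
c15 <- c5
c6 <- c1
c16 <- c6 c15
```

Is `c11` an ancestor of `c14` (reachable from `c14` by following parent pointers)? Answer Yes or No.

No

Ancestors of c14: {c12, c14}.
c11 is not in that set, so it is not an ancestor of c14.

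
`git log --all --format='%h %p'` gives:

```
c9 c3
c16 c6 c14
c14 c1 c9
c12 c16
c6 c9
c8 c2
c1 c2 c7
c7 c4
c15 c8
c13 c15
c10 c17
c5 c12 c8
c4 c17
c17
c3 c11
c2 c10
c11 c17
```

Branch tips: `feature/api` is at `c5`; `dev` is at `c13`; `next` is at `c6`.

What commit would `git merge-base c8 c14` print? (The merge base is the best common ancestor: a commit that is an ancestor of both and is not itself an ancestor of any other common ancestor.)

c2

Ancestors of c8: {c10, c17, c2, c8}.
Ancestors of c14: {c1, c10, c11, c14, c17, c2, c3, c4, c7, c9}.
Common ancestors: {c10, c17, c2}.
Among these, c2 is not an ancestor of any other common ancestor — it is the merge base.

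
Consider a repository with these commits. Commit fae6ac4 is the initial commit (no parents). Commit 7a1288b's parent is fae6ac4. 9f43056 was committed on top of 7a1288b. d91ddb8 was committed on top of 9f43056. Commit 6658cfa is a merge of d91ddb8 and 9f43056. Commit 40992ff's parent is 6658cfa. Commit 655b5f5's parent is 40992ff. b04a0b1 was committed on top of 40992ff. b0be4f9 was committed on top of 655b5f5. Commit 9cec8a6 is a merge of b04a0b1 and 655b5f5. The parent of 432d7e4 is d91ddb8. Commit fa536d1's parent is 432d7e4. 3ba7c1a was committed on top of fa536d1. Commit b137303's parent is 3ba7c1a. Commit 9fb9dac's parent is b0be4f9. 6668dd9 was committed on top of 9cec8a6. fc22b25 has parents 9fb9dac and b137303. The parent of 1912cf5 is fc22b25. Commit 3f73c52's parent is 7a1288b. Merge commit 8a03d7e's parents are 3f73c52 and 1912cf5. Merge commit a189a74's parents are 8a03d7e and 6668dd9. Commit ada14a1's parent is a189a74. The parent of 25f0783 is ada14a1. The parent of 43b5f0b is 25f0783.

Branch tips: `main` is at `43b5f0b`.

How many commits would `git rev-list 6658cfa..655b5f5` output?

2

Reachable from 655b5f5: {40992ff, 655b5f5, 6658cfa, 7a1288b, 9f43056, d91ddb8, fae6ac4}.
Reachable from 6658cfa: {6658cfa, 7a1288b, 9f43056, d91ddb8, fae6ac4}.
In 655b5f5's history but not 6658cfa's: {40992ff, 655b5f5} — 2 commits.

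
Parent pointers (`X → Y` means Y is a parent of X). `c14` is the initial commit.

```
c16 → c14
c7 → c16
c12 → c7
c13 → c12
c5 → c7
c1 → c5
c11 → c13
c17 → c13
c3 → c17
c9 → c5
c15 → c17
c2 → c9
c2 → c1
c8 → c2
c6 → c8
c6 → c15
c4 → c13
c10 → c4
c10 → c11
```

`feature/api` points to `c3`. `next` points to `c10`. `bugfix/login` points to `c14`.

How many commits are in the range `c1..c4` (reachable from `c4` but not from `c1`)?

Reachable from c4: {c12, c13, c14, c16, c4, c7}.
Reachable from c1: {c1, c14, c16, c5, c7}.
In c4's history but not c1's: {c12, c13, c4} — 3 commits.

3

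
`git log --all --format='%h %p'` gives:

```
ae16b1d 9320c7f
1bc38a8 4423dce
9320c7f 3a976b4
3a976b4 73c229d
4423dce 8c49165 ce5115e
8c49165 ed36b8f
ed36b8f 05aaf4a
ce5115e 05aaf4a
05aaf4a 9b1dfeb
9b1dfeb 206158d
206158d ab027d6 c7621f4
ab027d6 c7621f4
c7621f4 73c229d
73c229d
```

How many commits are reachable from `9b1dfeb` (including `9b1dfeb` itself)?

5

Walking parent pointers from 9b1dfeb: reachable set = {206158d, 73c229d, 9b1dfeb, ab027d6, c7621f4}.
That is 5 commits.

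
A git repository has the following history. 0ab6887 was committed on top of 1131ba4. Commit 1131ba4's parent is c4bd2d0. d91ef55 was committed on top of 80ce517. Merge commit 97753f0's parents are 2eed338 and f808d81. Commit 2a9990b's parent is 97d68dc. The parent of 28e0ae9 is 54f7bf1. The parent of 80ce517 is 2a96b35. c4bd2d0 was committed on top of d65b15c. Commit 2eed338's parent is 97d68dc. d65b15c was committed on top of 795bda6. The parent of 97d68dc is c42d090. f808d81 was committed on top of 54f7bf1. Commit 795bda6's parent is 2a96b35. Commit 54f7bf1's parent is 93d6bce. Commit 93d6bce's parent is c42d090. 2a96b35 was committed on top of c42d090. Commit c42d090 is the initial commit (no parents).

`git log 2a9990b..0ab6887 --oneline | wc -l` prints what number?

6

Reachable from 0ab6887: {0ab6887, 1131ba4, 2a96b35, 795bda6, c42d090, c4bd2d0, d65b15c}.
Reachable from 2a9990b: {2a9990b, 97d68dc, c42d090}.
In 0ab6887's history but not 2a9990b's: {0ab6887, 1131ba4, 2a96b35, 795bda6, c4bd2d0, d65b15c} — 6 commits.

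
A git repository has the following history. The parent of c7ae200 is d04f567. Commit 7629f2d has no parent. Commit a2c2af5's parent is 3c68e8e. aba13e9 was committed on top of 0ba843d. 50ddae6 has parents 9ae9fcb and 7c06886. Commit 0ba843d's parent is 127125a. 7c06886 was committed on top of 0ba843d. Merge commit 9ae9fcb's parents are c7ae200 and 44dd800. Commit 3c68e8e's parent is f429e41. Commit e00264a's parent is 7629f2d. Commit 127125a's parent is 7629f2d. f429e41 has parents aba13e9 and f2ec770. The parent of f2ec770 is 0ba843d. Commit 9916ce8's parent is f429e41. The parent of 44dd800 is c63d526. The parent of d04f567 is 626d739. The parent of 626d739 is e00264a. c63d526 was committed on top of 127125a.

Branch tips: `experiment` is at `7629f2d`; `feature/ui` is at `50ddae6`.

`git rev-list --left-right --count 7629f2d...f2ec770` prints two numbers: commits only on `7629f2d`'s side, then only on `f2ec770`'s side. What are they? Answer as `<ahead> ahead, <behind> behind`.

0 ahead, 3 behind

Reachable from 7629f2d: {7629f2d}.
Reachable from f2ec770: {0ba843d, 127125a, 7629f2d, f2ec770}.
Only in 7629f2d's history (ahead): {} — 0.
Only in f2ec770's history (behind): {0ba843d, 127125a, f2ec770} — 3.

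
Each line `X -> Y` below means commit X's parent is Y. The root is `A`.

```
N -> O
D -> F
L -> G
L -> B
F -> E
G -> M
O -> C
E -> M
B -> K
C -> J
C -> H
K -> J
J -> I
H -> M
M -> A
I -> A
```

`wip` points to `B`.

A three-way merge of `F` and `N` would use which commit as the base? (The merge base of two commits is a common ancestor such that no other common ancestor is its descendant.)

M

Ancestors of F: {A, E, F, M}.
Ancestors of N: {A, C, H, I, J, M, N, O}.
Common ancestors: {A, M}.
Among these, M is not an ancestor of any other common ancestor — it is the merge base.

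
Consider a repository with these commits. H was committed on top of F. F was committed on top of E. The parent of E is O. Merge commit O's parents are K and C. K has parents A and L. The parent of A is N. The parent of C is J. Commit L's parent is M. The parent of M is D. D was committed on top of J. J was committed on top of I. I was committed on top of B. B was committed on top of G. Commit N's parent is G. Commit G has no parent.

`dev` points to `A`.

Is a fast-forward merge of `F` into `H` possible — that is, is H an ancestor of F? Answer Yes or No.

A fast-forward from H to F is possible iff H is an ancestor of F.
Ancestors of F: {A, B, C, D, E, F, G, I, J, K, L, M, N, O}.
H is not among them, so fast-forward is not possible.

No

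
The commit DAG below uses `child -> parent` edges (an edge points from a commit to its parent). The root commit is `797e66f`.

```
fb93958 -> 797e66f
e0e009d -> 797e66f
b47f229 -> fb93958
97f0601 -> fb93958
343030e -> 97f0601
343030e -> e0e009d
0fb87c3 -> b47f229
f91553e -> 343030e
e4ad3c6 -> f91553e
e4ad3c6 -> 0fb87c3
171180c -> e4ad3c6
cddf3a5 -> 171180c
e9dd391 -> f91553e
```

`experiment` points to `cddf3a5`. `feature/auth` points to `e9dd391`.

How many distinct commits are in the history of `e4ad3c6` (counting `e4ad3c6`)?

9

Walking parent pointers from e4ad3c6: reachable set = {0fb87c3, 343030e, 797e66f, 97f0601, b47f229, e0e009d, e4ad3c6, f91553e, fb93958}.
That is 9 commits.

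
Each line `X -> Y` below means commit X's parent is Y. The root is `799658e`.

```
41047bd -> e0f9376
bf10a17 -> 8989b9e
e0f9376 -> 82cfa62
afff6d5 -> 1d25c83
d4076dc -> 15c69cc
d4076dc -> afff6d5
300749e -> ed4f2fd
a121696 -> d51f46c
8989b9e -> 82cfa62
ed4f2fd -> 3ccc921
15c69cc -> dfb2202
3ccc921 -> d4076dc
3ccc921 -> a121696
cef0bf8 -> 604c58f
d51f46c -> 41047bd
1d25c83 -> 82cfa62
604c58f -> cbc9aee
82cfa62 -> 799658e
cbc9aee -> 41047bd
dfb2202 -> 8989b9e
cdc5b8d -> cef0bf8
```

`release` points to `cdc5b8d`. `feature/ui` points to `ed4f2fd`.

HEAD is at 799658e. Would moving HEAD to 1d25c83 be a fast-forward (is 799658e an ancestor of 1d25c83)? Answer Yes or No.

Yes

A fast-forward from 799658e to 1d25c83 is possible iff 799658e is an ancestor of 1d25c83.
Ancestors of 1d25c83: {1d25c83, 799658e, 82cfa62}.
799658e is among them, so fast-forward is possible.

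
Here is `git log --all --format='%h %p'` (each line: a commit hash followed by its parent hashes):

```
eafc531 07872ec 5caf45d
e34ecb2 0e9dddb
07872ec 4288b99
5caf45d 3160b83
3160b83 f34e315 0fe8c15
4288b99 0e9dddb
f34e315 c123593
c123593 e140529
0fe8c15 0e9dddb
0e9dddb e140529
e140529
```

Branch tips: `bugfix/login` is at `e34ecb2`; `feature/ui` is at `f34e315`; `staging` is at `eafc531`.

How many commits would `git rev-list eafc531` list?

Walking parent pointers from eafc531: reachable set = {07872ec, 0e9dddb, 0fe8c15, 3160b83, 4288b99, 5caf45d, c123593, e140529, eafc531, f34e315}.
That is 10 commits.

10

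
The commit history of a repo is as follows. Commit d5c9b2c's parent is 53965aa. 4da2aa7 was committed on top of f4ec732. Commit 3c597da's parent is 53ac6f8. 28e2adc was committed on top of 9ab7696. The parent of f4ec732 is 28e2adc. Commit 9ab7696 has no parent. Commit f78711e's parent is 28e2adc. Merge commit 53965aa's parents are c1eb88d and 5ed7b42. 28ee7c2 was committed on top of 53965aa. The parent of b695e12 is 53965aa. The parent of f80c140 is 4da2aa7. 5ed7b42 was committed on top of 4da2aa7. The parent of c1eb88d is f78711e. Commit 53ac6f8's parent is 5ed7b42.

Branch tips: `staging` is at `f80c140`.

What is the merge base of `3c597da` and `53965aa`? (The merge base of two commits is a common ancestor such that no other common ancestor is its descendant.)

5ed7b42

Ancestors of 3c597da: {28e2adc, 3c597da, 4da2aa7, 53ac6f8, 5ed7b42, 9ab7696, f4ec732}.
Ancestors of 53965aa: {28e2adc, 4da2aa7, 53965aa, 5ed7b42, 9ab7696, c1eb88d, f4ec732, f78711e}.
Common ancestors: {28e2adc, 4da2aa7, 5ed7b42, 9ab7696, f4ec732}.
Among these, 5ed7b42 is not an ancestor of any other common ancestor — it is the merge base.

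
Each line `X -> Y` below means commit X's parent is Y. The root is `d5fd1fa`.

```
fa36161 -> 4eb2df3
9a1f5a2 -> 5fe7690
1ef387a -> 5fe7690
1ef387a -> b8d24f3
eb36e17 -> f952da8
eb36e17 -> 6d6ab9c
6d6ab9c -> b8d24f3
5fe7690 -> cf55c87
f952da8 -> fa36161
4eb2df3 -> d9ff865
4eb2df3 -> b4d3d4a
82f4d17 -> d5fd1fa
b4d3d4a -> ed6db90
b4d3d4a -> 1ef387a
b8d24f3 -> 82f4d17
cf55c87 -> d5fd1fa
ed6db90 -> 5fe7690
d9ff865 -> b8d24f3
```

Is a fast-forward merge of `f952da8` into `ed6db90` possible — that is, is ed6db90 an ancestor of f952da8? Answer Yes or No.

A fast-forward from ed6db90 to f952da8 is possible iff ed6db90 is an ancestor of f952da8.
Ancestors of f952da8: {1ef387a, 4eb2df3, 5fe7690, 82f4d17, b4d3d4a, b8d24f3, cf55c87, d5fd1fa, d9ff865, ed6db90, f952da8, fa36161}.
ed6db90 is among them, so fast-forward is possible.

Yes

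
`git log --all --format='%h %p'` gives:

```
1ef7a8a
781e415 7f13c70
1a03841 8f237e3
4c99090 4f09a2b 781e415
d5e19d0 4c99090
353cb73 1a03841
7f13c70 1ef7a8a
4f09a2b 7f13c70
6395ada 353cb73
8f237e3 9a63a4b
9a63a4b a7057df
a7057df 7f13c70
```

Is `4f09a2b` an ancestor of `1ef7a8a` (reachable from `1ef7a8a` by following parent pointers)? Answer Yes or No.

Ancestors of 1ef7a8a: {1ef7a8a}.
4f09a2b is not in that set, so it is not an ancestor of 1ef7a8a.

No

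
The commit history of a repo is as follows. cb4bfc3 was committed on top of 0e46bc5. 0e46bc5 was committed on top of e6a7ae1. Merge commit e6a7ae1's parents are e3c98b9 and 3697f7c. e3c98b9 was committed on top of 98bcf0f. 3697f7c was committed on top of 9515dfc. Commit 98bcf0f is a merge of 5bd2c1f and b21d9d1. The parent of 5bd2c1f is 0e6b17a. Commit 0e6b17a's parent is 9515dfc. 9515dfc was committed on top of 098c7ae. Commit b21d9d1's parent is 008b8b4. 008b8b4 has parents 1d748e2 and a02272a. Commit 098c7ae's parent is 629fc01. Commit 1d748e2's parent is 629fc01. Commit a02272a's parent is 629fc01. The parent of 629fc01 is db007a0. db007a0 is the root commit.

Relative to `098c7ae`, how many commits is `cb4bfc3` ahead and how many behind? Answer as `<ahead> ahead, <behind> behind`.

Reachable from cb4bfc3: {008b8b4, 098c7ae, 0e46bc5, 0e6b17a, 1d748e2, 3697f7c, 5bd2c1f, 629fc01, 9515dfc, 98bcf0f, a02272a, b21d9d1, cb4bfc3, db007a0, e3c98b9, e6a7ae1}.
Reachable from 098c7ae: {098c7ae, 629fc01, db007a0}.
Only in cb4bfc3's history (ahead): {008b8b4, 0e46bc5, 0e6b17a, 1d748e2, 3697f7c, 5bd2c1f, 9515dfc, 98bcf0f, a02272a, b21d9d1, cb4bfc3, e3c98b9, e6a7ae1} — 13.
Only in 098c7ae's history (behind): {} — 0.

13 ahead, 0 behind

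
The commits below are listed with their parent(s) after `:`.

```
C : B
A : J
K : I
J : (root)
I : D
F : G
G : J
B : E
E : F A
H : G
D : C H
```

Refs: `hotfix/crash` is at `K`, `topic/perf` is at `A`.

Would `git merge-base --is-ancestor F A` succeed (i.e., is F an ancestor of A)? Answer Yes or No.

No

Ancestors of A: {A, J}.
F is not in that set, so it is not an ancestor of A.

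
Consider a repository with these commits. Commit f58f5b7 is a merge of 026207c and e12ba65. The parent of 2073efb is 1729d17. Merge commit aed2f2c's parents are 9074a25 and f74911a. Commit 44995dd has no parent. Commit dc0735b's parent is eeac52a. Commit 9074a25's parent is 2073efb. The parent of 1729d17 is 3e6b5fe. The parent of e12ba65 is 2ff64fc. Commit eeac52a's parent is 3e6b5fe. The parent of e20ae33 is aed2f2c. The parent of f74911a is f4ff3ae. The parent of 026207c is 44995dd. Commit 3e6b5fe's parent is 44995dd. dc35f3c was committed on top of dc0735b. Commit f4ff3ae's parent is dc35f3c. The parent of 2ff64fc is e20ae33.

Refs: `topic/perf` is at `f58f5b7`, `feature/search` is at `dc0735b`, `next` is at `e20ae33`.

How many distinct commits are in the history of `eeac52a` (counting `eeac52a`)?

3

Walking parent pointers from eeac52a: reachable set = {3e6b5fe, 44995dd, eeac52a}.
That is 3 commits.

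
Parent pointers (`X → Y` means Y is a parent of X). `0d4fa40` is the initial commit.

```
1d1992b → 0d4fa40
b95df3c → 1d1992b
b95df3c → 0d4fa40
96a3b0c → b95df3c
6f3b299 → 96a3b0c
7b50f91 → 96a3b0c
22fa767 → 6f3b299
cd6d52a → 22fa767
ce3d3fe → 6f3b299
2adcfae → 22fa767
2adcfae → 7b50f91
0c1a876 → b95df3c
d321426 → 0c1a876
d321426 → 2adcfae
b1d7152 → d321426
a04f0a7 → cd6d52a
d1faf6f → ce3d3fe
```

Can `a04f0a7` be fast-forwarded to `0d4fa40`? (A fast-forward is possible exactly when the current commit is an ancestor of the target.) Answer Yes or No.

A fast-forward from a04f0a7 to 0d4fa40 is possible iff a04f0a7 is an ancestor of 0d4fa40.
Ancestors of 0d4fa40: {0d4fa40}.
a04f0a7 is not among them, so fast-forward is not possible.

No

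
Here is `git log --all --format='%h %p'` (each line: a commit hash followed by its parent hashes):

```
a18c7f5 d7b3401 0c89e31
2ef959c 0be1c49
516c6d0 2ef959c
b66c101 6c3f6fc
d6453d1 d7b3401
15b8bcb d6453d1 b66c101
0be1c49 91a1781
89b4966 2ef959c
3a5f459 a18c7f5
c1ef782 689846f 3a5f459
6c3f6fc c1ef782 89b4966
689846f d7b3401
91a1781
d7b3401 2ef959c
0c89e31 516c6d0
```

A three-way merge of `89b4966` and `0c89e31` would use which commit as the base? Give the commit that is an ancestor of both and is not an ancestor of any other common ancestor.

Ancestors of 89b4966: {0be1c49, 2ef959c, 89b4966, 91a1781}.
Ancestors of 0c89e31: {0be1c49, 0c89e31, 2ef959c, 516c6d0, 91a1781}.
Common ancestors: {0be1c49, 2ef959c, 91a1781}.
Among these, 2ef959c is not an ancestor of any other common ancestor — it is the merge base.

2ef959c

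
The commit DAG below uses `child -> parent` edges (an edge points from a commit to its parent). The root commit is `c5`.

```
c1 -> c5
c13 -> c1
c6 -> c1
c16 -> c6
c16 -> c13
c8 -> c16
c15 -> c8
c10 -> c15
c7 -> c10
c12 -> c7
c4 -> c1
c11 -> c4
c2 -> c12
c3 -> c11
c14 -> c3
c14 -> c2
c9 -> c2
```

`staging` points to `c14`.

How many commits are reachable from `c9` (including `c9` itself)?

Walking parent pointers from c9: reachable set = {c1, c10, c12, c13, c15, c16, c2, c5, c6, c7, c8, c9}.
That is 12 commits.

12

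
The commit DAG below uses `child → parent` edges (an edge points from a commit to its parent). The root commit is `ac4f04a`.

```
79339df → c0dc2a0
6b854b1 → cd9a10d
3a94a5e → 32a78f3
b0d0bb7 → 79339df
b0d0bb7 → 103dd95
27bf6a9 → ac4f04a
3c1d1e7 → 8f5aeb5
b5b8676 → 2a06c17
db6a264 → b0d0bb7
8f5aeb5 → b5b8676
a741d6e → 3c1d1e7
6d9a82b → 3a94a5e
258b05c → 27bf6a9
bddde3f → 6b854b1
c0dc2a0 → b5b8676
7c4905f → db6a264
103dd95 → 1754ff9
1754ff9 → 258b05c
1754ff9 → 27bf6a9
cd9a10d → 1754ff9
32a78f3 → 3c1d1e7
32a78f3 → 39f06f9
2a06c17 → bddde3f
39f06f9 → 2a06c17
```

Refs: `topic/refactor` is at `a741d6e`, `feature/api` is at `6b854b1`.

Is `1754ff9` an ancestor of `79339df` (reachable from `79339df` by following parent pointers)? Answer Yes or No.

Ancestors of 79339df (commits reachable by following parents): {1754ff9, 258b05c, 27bf6a9, 2a06c17, 6b854b1, 79339df, ac4f04a, b5b8676, bddde3f, c0dc2a0, cd9a10d}.
1754ff9 is in that set, so it is an ancestor of 79339df.

Yes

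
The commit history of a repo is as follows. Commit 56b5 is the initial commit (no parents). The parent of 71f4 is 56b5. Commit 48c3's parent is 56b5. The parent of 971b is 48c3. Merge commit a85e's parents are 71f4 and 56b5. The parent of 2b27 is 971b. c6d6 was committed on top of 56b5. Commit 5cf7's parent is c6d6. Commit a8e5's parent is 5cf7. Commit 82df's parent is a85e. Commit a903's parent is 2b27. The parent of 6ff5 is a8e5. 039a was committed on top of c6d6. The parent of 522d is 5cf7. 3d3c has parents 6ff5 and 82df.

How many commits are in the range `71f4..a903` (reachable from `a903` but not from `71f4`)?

Reachable from a903: {2b27, 48c3, 56b5, 971b, a903}.
Reachable from 71f4: {56b5, 71f4}.
In a903's history but not 71f4's: {2b27, 48c3, 971b, a903} — 4 commits.

4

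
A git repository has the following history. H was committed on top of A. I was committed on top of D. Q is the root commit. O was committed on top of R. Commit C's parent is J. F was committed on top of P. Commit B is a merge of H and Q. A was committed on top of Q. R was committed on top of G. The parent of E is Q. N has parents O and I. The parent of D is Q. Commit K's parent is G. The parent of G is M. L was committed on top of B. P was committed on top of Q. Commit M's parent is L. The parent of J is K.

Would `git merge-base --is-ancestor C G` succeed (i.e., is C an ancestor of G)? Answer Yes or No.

Ancestors of G: {A, B, G, H, L, M, Q}.
C is not in that set, so it is not an ancestor of G.

No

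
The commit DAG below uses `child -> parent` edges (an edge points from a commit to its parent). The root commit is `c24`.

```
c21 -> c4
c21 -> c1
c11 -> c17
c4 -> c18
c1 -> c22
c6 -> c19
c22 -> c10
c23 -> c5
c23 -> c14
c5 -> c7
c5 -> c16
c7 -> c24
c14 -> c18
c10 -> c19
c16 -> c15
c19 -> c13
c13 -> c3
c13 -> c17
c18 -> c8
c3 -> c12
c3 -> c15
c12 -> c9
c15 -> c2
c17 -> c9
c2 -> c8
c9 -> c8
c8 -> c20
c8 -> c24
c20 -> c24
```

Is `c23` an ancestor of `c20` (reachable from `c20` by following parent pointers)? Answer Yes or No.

Ancestors of c20: {c20, c24}.
c23 is not in that set, so it is not an ancestor of c20.

No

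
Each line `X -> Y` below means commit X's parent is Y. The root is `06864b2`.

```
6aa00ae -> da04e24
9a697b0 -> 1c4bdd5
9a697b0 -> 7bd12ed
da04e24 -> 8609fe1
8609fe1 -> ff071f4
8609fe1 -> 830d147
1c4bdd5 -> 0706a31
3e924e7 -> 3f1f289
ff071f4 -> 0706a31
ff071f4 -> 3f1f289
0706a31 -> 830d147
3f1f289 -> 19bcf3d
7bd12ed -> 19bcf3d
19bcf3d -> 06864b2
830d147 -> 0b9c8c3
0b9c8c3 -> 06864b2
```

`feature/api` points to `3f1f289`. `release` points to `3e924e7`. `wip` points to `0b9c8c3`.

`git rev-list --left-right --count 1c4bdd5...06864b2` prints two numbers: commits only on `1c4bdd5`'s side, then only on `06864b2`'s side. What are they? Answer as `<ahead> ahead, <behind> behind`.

Reachable from 1c4bdd5: {06864b2, 0706a31, 0b9c8c3, 1c4bdd5, 830d147}.
Reachable from 06864b2: {06864b2}.
Only in 1c4bdd5's history (ahead): {0706a31, 0b9c8c3, 1c4bdd5, 830d147} — 4.
Only in 06864b2's history (behind): {} — 0.

4 ahead, 0 behind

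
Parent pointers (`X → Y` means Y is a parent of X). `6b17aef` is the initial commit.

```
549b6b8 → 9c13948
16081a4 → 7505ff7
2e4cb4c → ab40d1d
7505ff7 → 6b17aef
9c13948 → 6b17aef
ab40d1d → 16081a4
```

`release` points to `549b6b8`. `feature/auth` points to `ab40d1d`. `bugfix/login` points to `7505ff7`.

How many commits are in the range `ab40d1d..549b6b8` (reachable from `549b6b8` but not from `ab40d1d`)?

Reachable from 549b6b8: {549b6b8, 6b17aef, 9c13948}.
Reachable from ab40d1d: {16081a4, 6b17aef, 7505ff7, ab40d1d}.
In 549b6b8's history but not ab40d1d's: {549b6b8, 9c13948} — 2 commits.

2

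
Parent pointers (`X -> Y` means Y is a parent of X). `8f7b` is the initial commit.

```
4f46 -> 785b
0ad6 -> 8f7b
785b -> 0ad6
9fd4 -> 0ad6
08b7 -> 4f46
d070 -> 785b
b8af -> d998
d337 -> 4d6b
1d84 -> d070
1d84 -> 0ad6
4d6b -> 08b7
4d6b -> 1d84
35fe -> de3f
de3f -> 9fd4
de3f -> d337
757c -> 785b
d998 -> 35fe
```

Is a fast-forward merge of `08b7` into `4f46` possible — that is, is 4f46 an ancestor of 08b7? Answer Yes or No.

Yes

A fast-forward from 4f46 to 08b7 is possible iff 4f46 is an ancestor of 08b7.
Ancestors of 08b7: {08b7, 0ad6, 4f46, 785b, 8f7b}.
4f46 is among them, so fast-forward is possible.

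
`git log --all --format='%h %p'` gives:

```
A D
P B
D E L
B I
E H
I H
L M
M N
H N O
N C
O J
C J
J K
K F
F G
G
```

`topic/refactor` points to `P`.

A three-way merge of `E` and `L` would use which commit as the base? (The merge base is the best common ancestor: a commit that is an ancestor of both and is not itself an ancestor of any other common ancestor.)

Ancestors of E: {C, E, F, G, H, J, K, N, O}.
Ancestors of L: {C, F, G, J, K, L, M, N}.
Common ancestors: {C, F, G, J, K, N}.
Among these, N is not an ancestor of any other common ancestor — it is the merge base.

N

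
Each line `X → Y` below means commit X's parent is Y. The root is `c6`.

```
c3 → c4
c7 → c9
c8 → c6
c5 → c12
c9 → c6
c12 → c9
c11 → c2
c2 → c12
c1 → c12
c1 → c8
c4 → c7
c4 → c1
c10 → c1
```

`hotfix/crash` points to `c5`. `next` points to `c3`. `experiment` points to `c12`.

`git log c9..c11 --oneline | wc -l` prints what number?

Reachable from c11: {c11, c12, c2, c6, c9}.
Reachable from c9: {c6, c9}.
In c11's history but not c9's: {c11, c12, c2} — 3 commits.

3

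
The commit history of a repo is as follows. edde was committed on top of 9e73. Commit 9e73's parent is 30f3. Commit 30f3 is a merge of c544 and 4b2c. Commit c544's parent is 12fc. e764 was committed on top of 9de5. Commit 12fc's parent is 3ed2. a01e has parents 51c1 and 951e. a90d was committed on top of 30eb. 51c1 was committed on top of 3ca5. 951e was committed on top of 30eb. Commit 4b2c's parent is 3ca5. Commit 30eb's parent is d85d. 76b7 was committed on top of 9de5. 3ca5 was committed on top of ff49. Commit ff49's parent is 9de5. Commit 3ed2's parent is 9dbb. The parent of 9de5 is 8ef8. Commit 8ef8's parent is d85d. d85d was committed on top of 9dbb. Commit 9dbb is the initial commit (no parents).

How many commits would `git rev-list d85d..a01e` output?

Reachable from a01e: {30eb, 3ca5, 51c1, 8ef8, 951e, 9dbb, 9de5, a01e, d85d, ff49}.
Reachable from d85d: {9dbb, d85d}.
In a01e's history but not d85d's: {30eb, 3ca5, 51c1, 8ef8, 951e, 9de5, a01e, ff49} — 8 commits.

8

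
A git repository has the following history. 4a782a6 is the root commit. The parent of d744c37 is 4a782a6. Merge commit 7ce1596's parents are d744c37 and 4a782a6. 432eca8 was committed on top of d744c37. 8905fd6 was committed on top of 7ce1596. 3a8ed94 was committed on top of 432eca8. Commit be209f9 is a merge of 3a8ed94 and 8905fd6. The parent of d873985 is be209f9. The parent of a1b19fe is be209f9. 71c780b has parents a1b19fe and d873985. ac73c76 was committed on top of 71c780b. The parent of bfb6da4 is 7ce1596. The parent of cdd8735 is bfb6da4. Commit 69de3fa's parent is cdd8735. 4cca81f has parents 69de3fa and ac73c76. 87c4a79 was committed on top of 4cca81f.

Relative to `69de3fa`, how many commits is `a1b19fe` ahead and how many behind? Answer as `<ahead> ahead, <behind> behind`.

5 ahead, 3 behind

Reachable from a1b19fe: {3a8ed94, 432eca8, 4a782a6, 7ce1596, 8905fd6, a1b19fe, be209f9, d744c37}.
Reachable from 69de3fa: {4a782a6, 69de3fa, 7ce1596, bfb6da4, cdd8735, d744c37}.
Only in a1b19fe's history (ahead): {3a8ed94, 432eca8, 8905fd6, a1b19fe, be209f9} — 5.
Only in 69de3fa's history (behind): {69de3fa, bfb6da4, cdd8735} — 3.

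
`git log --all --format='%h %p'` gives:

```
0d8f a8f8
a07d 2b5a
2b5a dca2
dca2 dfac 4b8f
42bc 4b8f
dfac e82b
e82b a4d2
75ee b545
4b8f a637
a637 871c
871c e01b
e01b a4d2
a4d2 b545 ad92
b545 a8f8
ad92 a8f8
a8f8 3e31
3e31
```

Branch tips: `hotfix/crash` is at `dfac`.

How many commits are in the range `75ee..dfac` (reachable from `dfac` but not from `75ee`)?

4

Reachable from dfac: {3e31, a4d2, a8f8, ad92, b545, dfac, e82b}.
Reachable from 75ee: {3e31, 75ee, a8f8, b545}.
In dfac's history but not 75ee's: {a4d2, ad92, dfac, e82b} — 4 commits.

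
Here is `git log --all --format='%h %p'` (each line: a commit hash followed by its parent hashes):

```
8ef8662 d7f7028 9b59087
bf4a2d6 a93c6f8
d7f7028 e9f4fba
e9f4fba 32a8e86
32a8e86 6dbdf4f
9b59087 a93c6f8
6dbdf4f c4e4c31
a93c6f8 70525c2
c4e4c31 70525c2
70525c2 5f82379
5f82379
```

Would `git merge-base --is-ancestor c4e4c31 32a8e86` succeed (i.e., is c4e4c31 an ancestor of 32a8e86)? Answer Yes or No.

Yes

Ancestors of 32a8e86 (commits reachable by following parents): {32a8e86, 5f82379, 6dbdf4f, 70525c2, c4e4c31}.
c4e4c31 is in that set, so it is an ancestor of 32a8e86.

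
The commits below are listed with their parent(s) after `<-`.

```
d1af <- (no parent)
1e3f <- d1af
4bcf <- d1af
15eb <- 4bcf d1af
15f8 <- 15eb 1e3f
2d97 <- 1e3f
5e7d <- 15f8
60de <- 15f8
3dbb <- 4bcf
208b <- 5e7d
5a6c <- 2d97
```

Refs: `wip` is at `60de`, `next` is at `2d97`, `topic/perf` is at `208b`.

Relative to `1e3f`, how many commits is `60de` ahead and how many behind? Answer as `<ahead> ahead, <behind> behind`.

Reachable from 60de: {15eb, 15f8, 1e3f, 4bcf, 60de, d1af}.
Reachable from 1e3f: {1e3f, d1af}.
Only in 60de's history (ahead): {15eb, 15f8, 4bcf, 60de} — 4.
Only in 1e3f's history (behind): {} — 0.

4 ahead, 0 behind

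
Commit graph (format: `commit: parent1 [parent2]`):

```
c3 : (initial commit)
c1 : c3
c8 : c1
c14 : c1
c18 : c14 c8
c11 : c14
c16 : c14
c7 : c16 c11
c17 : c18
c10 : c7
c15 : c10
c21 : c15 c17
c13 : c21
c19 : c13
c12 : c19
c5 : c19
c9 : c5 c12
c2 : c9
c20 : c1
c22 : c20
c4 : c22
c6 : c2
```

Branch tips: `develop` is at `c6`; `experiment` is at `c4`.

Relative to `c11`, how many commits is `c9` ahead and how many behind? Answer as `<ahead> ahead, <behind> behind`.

Reachable from c9: {c1, c10, c11, c12, c13, c14, c15, c16, c17, c18, c19, c21, c3, c5, c7, c8, c9}.
Reachable from c11: {c1, c11, c14, c3}.
Only in c9's history (ahead): {c10, c12, c13, c15, c16, c17, c18, c19, c21, c5, c7, c8, c9} — 13.
Only in c11's history (behind): {} — 0.

13 ahead, 0 behind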